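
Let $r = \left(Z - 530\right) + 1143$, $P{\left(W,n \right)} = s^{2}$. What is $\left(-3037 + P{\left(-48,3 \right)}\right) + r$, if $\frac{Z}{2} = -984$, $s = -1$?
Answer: $-4391$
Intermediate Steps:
$Z = -1968$ ($Z = 2 \left(-984\right) = -1968$)
$P{\left(W,n \right)} = 1$ ($P{\left(W,n \right)} = \left(-1\right)^{2} = 1$)
$r = -1355$ ($r = \left(-1968 - 530\right) + 1143 = -2498 + 1143 = -1355$)
$\left(-3037 + P{\left(-48,3 \right)}\right) + r = \left(-3037 + 1\right) - 1355 = -3036 - 1355 = -4391$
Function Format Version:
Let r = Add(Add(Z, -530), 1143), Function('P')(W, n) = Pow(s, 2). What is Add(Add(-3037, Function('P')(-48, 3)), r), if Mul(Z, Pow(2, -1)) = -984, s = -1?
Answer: -4391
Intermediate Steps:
Z = -1968 (Z = Mul(2, -984) = -1968)
Function('P')(W, n) = 1 (Function('P')(W, n) = Pow(-1, 2) = 1)
r = -1355 (r = Add(Add(-1968, -530), 1143) = Add(-2498, 1143) = -1355)
Add(Add(-3037, Function('P')(-48, 3)), r) = Add(Add(-3037, 1), -1355) = Add(-3036, -1355) = -4391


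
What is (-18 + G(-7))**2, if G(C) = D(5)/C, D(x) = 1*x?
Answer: 17161/49 ≈ 350.22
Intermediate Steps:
D(x) = x
G(C) = 5/C
(-18 + G(-7))**2 = (-18 + 5/(-7))**2 = (-18 + 5*(-1/7))**2 = (-18 - 5/7)**2 = (-131/7)**2 = 17161/49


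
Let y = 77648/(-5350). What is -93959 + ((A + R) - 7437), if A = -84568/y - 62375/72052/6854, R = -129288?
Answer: -1018712352867979/4530485656 ≈ -2.2486e+5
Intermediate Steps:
y = -38824/2675 (y = 77648*(-1/5350) = -38824/2675 ≈ -14.514)
A = 26398200200725/4530485656 (A = -84568/(-38824/2675) - 62375/72052/6854 = -84568*(-2675/38824) - 62375*1/72052*(1/6854) = 28277425/4853 - 62375/72052*1/6854 = 28277425/4853 - 62375/493844408 = 26398200200725/4530485656 ≈ 5826.8)
-93959 + ((A + R) - 7437) = -93959 + ((26398200200725/4530485656 - 129288) - 7437) = -93959 + (-559339229292203/4530485656 - 7437) = -93959 - 593032451115875/4530485656 = -1018712352867979/4530485656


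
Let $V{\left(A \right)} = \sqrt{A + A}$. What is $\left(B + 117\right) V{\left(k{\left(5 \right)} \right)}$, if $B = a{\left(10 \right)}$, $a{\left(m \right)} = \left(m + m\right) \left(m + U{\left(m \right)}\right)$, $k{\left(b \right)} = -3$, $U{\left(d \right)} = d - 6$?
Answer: $397 i \sqrt{6} \approx 972.45 i$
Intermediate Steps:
$U{\left(d \right)} = -6 + d$ ($U{\left(d \right)} = d - 6 = -6 + d$)
$V{\left(A \right)} = \sqrt{2} \sqrt{A}$ ($V{\left(A \right)} = \sqrt{2 A} = \sqrt{2} \sqrt{A}$)
$a{\left(m \right)} = 2 m \left(-6 + 2 m\right)$ ($a{\left(m \right)} = \left(m + m\right) \left(m + \left(-6 + m\right)\right) = 2 m \left(-6 + 2 m\right)$)
$B = 280$ ($B = 4 \cdot 10 \left(-3 + 10\right) = 4 \cdot 10 \cdot 7 = 280$)
$\left(B + 117\right) V{\left(k{\left(5 \right)} \right)} = \left(280 + 117\right) \sqrt{2} \sqrt{-3} = 397 \sqrt{2} i \sqrt{3} = 397 i \sqrt{6}$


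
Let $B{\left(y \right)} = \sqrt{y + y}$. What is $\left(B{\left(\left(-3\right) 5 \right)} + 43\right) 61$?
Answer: $2623 + 61 i \sqrt{30} \approx 2623.0 + 334.11 i$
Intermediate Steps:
$B{\left(y \right)} = \sqrt{2} \sqrt{y}$ ($B{\left(y \right)} = \sqrt{2 y} = \sqrt{2} \sqrt{y}$)
$\left(B{\left(\left(-3\right) 5 \right)} + 43\right) 61 = \left(\sqrt{2} \sqrt{\left(-3\right) 5} + 43\right) 61 = \left(\sqrt{2} \sqrt{-15} + 43\right) 61 = \left(\sqrt{2} i \sqrt{15} + 43\right) 61 = \left(i \sqrt{30} + 43\right) 61 = \left(43 + i \sqrt{30}\right) 61 = 2623 + 61 i \sqrt{30}$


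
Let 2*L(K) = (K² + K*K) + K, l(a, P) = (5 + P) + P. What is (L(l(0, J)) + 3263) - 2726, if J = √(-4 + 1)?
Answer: 1105/2 + 21*I*√3 ≈ 552.5 + 36.373*I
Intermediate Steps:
J = I*√3 (J = √(-3) = I*√3 ≈ 1.732*I)
l(a, P) = 5 + 2*P
L(K) = K² + K/2 (L(K) = ((K² + K*K) + K)/2 = ((K² + K²) + K)/2 = (2*K² + K)/2 = (K + 2*K²)/2 = K² + K/2)
(L(l(0, J)) + 3263) - 2726 = ((5 + 2*(I*√3))*(½ + (5 + 2*(I*√3))) + 3263) - 2726 = ((5 + 2*I*√3)*(½ + (5 + 2*I*√3)) + 3263) - 2726 = ((5 + 2*I*√3)*(11/2 + 2*I*√3) + 3263) - 2726 = (3263 + (5 + 2*I*√3)*(11/2 + 2*I*√3)) - 2726 = 537 + (5 + 2*I*√3)*(11/2 + 2*I*√3)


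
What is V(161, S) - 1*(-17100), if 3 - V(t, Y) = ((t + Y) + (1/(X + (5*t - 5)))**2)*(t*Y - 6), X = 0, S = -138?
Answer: 21130201389/40000 ≈ 5.2826e+5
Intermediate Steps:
V(t, Y) = 3 - (-6 + Y*t)*(Y + t + (-5 + 5*t)**(-2)) (V(t, Y) = 3 - ((t + Y) + (1/(0 + (5*t - 5)))**2)*(t*Y - 6) = 3 - ((Y + t) + (1/(0 + (-5 + 5*t)))**2)*(Y*t - 6) = 3 - ((Y + t) + (1/(-5 + 5*t))**2)*(-6 + Y*t) = 3 - ((Y + t) + (-5 + 5*t)**(-2))*(-6 + Y*t) = 3 - (Y + t + (-5 + 5*t)**(-2))*(-6 + Y*t) = 3 - (-6 + Y*t)*(Y + t + (-5 + 5*t)**(-2)))
V(161, S) - 1*(-17100) = (6 - 1*(-138)*161 + 25*(-1 + 161)**2*(3 + 6*(-138) + 6*161 - 1*(-138)*161**2 - 1*161*(-138)**2))/(25*(-1 + 161)**2) - 1*(-17100) = (1/25)*(6 + 22218 + 25*160**2*(3 - 828 + 966 - 1*(-138)*25921 - 1*161*19044))/160**2 + 17100 = (1/25)*(1/25600)*(6 + 22218 + 25*25600*(3 - 828 + 966 + 3577098 - 3066084)) + 17100 = (1/25)*(1/25600)*(6 + 22218 + 25*25600*511155) + 17100 = (1/25)*(1/25600)*(6 + 22218 + 327139200000) + 17100 = (1/25)*(1/25600)*327139222224 + 17100 = 20446201389/40000 + 17100 = 21130201389/40000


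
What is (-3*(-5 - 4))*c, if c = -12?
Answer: -324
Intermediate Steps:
(-3*(-5 - 4))*c = -3*(-5 - 4)*(-12) = -3*(-9)*(-12) = 27*(-12) = -324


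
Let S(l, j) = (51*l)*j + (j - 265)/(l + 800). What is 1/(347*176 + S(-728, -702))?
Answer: 72/1880993849 ≈ 3.8278e-8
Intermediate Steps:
S(l, j) = (-265 + j)/(800 + l) + 51*j*l (S(l, j) = 51*j*l + (-265 + j)/(800 + l) = (-265 + j)/(800 + l) + 51*j*l)
1/(347*176 + S(-728, -702)) = 1/(347*176 + (-265 - 702 + 51*(-702)*(-728)² + 40800*(-702)*(-728))/(800 - 728)) = 1/(61072 + (-265 - 702 + 51*(-702)*529984 + 20851084800)/72) = 1/(61072 + (-265 - 702 - 18974487168 + 20851084800)/72) = 1/(61072 + (1/72)*1876596665) = 1/(61072 + 1876596665/72) = 1/(1880993849/72) = 72/1880993849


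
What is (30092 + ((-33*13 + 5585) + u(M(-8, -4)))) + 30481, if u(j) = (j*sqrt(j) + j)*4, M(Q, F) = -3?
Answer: 65717 - 12*I*sqrt(3) ≈ 65717.0 - 20.785*I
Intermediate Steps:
u(j) = 4*j + 4*j**(3/2) (u(j) = (j**(3/2) + j)*4 = (j + j**(3/2))*4 = 4*j + 4*j**(3/2))
(30092 + ((-33*13 + 5585) + u(M(-8, -4)))) + 30481 = (30092 + ((-33*13 + 5585) + (4*(-3) + 4*(-3)**(3/2)))) + 30481 = (30092 + ((-429 + 5585) + (-12 + 4*(-3*I*sqrt(3))))) + 30481 = (30092 + (5156 + (-12 - 12*I*sqrt(3)))) + 30481 = (30092 + (5144 - 12*I*sqrt(3))) + 30481 = (35236 - 12*I*sqrt(3)) + 30481 = 65717 - 12*I*sqrt(3)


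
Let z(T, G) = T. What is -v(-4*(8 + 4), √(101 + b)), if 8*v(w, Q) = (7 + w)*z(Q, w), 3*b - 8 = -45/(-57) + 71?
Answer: 41*√414561/456 ≈ 57.891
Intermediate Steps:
b = 1516/57 (b = 8/3 + (-45/(-57) + 71)/3 = 8/3 + (-45*(-1/57) + 71)/3 = 8/3 + (15/19 + 71)/3 = 8/3 + (⅓)*(1364/19) = 8/3 + 1364/57 = 1516/57 ≈ 26.596)
v(w, Q) = Q*(7 + w)/8 (v(w, Q) = ((7 + w)*Q)/8 = (Q*(7 + w))/8 = Q*(7 + w)/8)
-v(-4*(8 + 4), √(101 + b)) = -√(101 + 1516/57)*(7 - 4*(8 + 4))/8 = -√(7273/57)*(7 - 4*12)/8 = -√414561/57*(7 - 48)/8 = -√414561/57*(-41)/8 = -(-41)*√414561/456 = 41*√414561/456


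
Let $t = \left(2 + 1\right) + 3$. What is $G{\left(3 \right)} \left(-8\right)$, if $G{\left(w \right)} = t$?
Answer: $-48$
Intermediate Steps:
$t = 6$ ($t = 3 + 3 = 6$)
$G{\left(w \right)} = 6$
$G{\left(3 \right)} \left(-8\right) = 6 \left(-8\right) = -48$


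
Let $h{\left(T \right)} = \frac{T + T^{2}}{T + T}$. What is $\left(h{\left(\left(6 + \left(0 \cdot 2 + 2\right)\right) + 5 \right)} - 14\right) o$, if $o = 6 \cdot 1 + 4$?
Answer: $-70$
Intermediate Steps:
$o = 10$ ($o = 6 + 4 = 10$)
$h{\left(T \right)} = \frac{T + T^{2}}{2 T}$
$\left(h{\left(\left(6 + \left(0 \cdot 2 + 2\right)\right) + 5 \right)} - 14\right) o = \left(\left(\frac{1}{2} + \frac{\left(6 + \left(0 \cdot 2 + 2\right)\right) + 5}{2}\right) - 14\right) 10 = \left(\left(\frac{1}{2} + \frac{\left(6 + \left(0 + 2\right)\right) + 5}{2}\right) - 14\right) 10 = \left(\left(\frac{1}{2} + \frac{\left(6 + 2\right) + 5}{2}\right) - 14\right) 10 = \left(\left(\frac{1}{2} + \frac{8 + 5}{2}\right) - 14\right) 10 = \left(\left(\frac{1}{2} + \frac{1}{2} \cdot 13\right) - 14\right) 10 = \left(\left(\frac{1}{2} + \frac{13}{2}\right) - 14\right) 10 = \left(7 - 14\right) 10 = \left(-7\right) 10 = -70$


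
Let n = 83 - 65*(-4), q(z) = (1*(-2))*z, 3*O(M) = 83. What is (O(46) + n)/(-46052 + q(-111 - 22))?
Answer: -556/68679 ≈ -0.0080956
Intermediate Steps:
O(M) = 83/3 (O(M) = (⅓)*83 = 83/3)
q(z) = -2*z
n = 343 (n = 83 + 260 = 343)
(O(46) + n)/(-46052 + q(-111 - 22)) = (83/3 + 343)/(-46052 - 2*(-111 - 22)) = 1112/(3*(-46052 - 2*(-133))) = 1112/(3*(-46052 + 266)) = (1112/3)/(-45786) = (1112/3)*(-1/45786) = -556/68679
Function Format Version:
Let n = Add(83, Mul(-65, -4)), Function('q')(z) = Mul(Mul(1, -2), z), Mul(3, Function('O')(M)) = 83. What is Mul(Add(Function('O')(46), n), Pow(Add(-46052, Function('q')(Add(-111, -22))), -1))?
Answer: Rational(-556, 68679) ≈ -0.0080956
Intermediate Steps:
Function('O')(M) = Rational(83, 3) (Function('O')(M) = Mul(Rational(1, 3), 83) = Rational(83, 3))
Function('q')(z) = Mul(-2, z)
n = 343 (n = Add(83, 260) = 343)
Mul(Add(Function('O')(46), n), Pow(Add(-46052, Function('q')(Add(-111, -22))), -1)) = Mul(Add(Rational(83, 3), 343), Pow(Add(-46052, Mul(-2, Add(-111, -22))), -1)) = Mul(Rational(1112, 3), Pow(Add(-46052, Mul(-2, -133)), -1)) = Mul(Rational(1112, 3), Pow(Add(-46052, 266), -1)) = Mul(Rational(1112, 3), Pow(-45786, -1)) = Mul(Rational(1112, 3), Rational(-1, 45786)) = Rational(-556, 68679)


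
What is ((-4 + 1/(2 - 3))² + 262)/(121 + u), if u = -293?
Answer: -287/172 ≈ -1.6686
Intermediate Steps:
((-4 + 1/(2 - 3))² + 262)/(121 + u) = ((-4 + 1/(2 - 3))² + 262)/(121 - 293) = ((-4 + 1/(-1))² + 262)/(-172) = ((-4 - 1)² + 262)*(-1/172) = ((-5)² + 262)*(-1/172) = (25 + 262)*(-1/172) = 287*(-1/172) = -287/172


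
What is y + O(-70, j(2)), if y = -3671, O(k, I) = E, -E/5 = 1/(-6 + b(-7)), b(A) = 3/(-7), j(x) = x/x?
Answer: -33032/9 ≈ -3670.2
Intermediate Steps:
j(x) = 1
b(A) = -3/7 (b(A) = 3*(-⅐) = -3/7)
E = 7/9 (E = -5/(-6 - 3/7) = -5/(-45/7) = -5*(-7/45) = 7/9 ≈ 0.77778)
O(k, I) = 7/9
y + O(-70, j(2)) = -3671 + 7/9 = -33032/9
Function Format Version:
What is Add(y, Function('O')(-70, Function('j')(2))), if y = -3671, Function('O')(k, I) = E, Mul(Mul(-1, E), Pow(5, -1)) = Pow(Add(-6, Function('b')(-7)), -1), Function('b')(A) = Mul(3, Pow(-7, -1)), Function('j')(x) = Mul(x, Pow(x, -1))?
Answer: Rational(-33032, 9) ≈ -3670.2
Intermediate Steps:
Function('j')(x) = 1
Function('b')(A) = Rational(-3, 7) (Function('b')(A) = Mul(3, Rational(-1, 7)) = Rational(-3, 7))
E = Rational(7, 9) (E = Mul(-5, Pow(Add(-6, Rational(-3, 7)), -1)) = Mul(-5, Pow(Rational(-45, 7), -1)) = Mul(-5, Rational(-7, 45)) = Rational(7, 9) ≈ 0.77778)
Function('O')(k, I) = Rational(7, 9)
Add(y, Function('O')(-70, Function('j')(2))) = Add(-3671, Rational(7, 9)) = Rational(-33032, 9)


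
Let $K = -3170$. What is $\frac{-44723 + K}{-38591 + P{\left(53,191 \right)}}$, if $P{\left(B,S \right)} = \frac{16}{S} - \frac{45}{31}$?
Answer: $\frac{283574453}{228505410} \approx 1.241$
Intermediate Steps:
$P{\left(B,S \right)} = - \frac{45}{31} + \frac{16}{S}$ ($P{\left(B,S \right)} = \frac{16}{S} - \frac{45}{31} = - \frac{45}{31} + \frac{16}{S}$)
$\frac{-44723 + K}{-38591 + P{\left(53,191 \right)}} = \frac{-44723 - 3170}{-38591 - \left(\frac{45}{31} - \frac{16}{191}\right)} = - \frac{47893}{-38591 + \left(- \frac{45}{31} + 16 \cdot \frac{1}{191}\right)} = - \frac{47893}{-38591 + \left(- \frac{45}{31} + \frac{16}{191}\right)} = - \frac{47893}{-38591 - \frac{8099}{5921}} = - \frac{47893}{- \frac{228505410}{5921}} = \left(-47893\right) \left(- \frac{5921}{228505410}\right) = \frac{283574453}{228505410}$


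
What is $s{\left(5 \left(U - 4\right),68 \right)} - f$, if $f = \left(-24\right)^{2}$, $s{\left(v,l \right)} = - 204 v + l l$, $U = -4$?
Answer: $12208$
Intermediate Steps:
$s{\left(v,l \right)} = l^{2} - 204 v$ ($s{\left(v,l \right)} = - 204 v + l^{2} = l^{2} - 204 v$)
$f = 576$
$s{\left(5 \left(U - 4\right),68 \right)} - f = \left(68^{2} - 204 \cdot 5 \left(-4 - 4\right)\right) - 576 = \left(4624 - 204 \cdot 5 \left(-8\right)\right) - 576 = \left(4624 - -8160\right) - 576 = \left(4624 + 8160\right) - 576 = 12784 - 576 = 12208$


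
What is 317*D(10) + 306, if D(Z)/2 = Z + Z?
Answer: 12986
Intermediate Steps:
D(Z) = 4*Z (D(Z) = 2*(Z + Z) = 2*(2*Z) = 4*Z)
317*D(10) + 306 = 317*(4*10) + 306 = 317*40 + 306 = 12680 + 306 = 12986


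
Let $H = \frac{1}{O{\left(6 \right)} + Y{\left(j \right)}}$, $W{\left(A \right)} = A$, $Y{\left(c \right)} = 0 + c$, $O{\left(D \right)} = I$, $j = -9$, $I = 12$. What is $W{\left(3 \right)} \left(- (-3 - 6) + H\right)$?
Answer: $28$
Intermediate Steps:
$O{\left(D \right)} = 12$
$Y{\left(c \right)} = c$
$H = \frac{1}{3}$ ($H = \frac{1}{12 - 9} = \frac{1}{3} \approx 0.33333$)
$W{\left(3 \right)} \left(- (-3 - 6) + H\right) = 3 \left(- (-3 - 6) + \frac{1}{3}\right) = 3 \left(\left(-1\right) \left(-9\right) + \frac{1}{3}\right) = 3 \left(9 + \frac{1}{3}\right) = 3 \cdot \frac{28}{3} = 28$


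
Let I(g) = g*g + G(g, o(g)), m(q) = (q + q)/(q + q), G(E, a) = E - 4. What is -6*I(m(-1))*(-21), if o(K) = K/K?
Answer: -252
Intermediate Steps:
o(K) = 1
G(E, a) = -4 + E
m(q) = 1 (m(q) = (2*q)/((2*q)) = (2*q)*(1/(2*q)) = 1)
I(g) = -4 + g + g² (I(g) = g*g + (-4 + g) = g² + (-4 + g) = -4 + g + g²)
-6*I(m(-1))*(-21) = -6*(-4 + 1 + 1²)*(-21) = -6*(-4 + 1 + 1)*(-21) = -6*(-2)*(-21) = 12*(-21) = -252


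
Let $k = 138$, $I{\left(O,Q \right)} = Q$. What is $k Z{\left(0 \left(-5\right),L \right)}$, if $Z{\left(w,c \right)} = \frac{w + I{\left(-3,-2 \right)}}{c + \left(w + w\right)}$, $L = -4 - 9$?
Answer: $\frac{276}{13} \approx 21.231$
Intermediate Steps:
$L = -13$ ($L = -4 - 9 = -13$)
$Z{\left(w,c \right)} = \frac{-2 + w}{c + 2 w}$ ($Z{\left(w,c \right)} = \frac{w - 2}{c + \left(w + w\right)} = \frac{-2 + w}{c + 2 w}$)
$k Z{\left(0 \left(-5\right),L \right)} = 138 \frac{-2 + 0 \left(-5\right)}{-13 + 2 \cdot 0 \left(-5\right)} = 138 \frac{-2 + 0}{-13 + 2 \cdot 0} = 138 \frac{1}{-13 + 0} \left(-2\right) = 138 \frac{1}{-13} \left(-2\right) = 138 \left(\left(- \frac{1}{13}\right) \left(-2\right)\right) = 138 \cdot \frac{2}{13} = \frac{276}{13}$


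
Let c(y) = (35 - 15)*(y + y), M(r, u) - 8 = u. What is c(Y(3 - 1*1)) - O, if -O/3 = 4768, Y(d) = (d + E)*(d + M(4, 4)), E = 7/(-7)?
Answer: 14864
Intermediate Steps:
E = -1 (E = 7*(-⅐) = -1)
M(r, u) = 8 + u
Y(d) = (-1 + d)*(12 + d) (Y(d) = (d - 1)*(d + (8 + 4)) = (-1 + d)*(d + 12) = (-1 + d)*(12 + d))
c(y) = 40*y (c(y) = 20*(2*y) = 40*y)
O = -14304 (O = -3*4768 = -14304)
c(Y(3 - 1*1)) - O = 40*(-12 + (3 - 1*1)² + 11*(3 - 1*1)) - 1*(-14304) = 40*(-12 + (3 - 1)² + 11*(3 - 1)) + 14304 = 40*(-12 + 2² + 11*2) + 14304 = 40*(-12 + 4 + 22) + 14304 = 40*14 + 14304 = 560 + 14304 = 14864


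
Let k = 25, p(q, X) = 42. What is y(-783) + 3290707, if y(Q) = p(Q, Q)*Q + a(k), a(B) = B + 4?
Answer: 3257850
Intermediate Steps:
a(B) = 4 + B
y(Q) = 29 + 42*Q (y(Q) = 42*Q + (4 + 25) = 42*Q + 29 = 29 + 42*Q)
y(-783) + 3290707 = (29 + 42*(-783)) + 3290707 = (29 - 32886) + 3290707 = -32857 + 3290707 = 3257850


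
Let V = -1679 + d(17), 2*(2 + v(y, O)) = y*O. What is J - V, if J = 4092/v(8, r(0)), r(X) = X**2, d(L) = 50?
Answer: -417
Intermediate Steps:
v(y, O) = -2 + O*y/2 (v(y, O) = -2 + (y*O)/2 = -2 + (O*y)/2 = -2 + O*y/2)
V = -1629 (V = -1679 + 50 = -1629)
J = -2046 (J = 4092/(-2 + (1/2)*0**2*8) = 4092/(-2 + (1/2)*0*8) = 4092/(-2 + 0) = 4092/(-2) = 4092*(-1/2) = -2046)
J - V = -2046 - 1*(-1629) = -2046 + 1629 = -417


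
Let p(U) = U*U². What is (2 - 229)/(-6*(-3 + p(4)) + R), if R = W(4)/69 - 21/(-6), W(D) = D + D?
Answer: 31326/50009 ≈ 0.62641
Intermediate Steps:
p(U) = U³
W(D) = 2*D
R = 499/138 (R = (2*4)/69 - 21/(-6) = 8*(1/69) - 21*(-⅙) = 8/69 + 7/2 = 499/138 ≈ 3.6159)
(2 - 229)/(-6*(-3 + p(4)) + R) = (2 - 229)/(-6*(-3 + 4³) + 499/138) = -227/(-6*(-3 + 64) + 499/138) = -227/(-6*61 + 499/138) = -227/(-366 + 499/138) = -227/(-50009/138) = -227*(-138/50009) = 31326/50009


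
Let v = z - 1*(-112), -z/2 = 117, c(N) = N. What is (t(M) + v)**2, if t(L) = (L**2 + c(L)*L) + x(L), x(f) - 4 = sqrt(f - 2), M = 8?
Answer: (10 + sqrt(6))**2 ≈ 154.99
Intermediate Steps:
z = -234 (z = -2*117 = -234)
x(f) = 4 + sqrt(-2 + f) (x(f) = 4 + sqrt(f - 2) = 4 + sqrt(-2 + f))
t(L) = 4 + sqrt(-2 + L) + 2*L**2 (t(L) = (L**2 + L*L) + (4 + sqrt(-2 + L)) = (L**2 + L**2) + (4 + sqrt(-2 + L)) = 2*L**2 + (4 + sqrt(-2 + L)) = 4 + sqrt(-2 + L) + 2*L**2)
v = -122 (v = -234 - 1*(-112) = -234 + 112 = -122)
(t(M) + v)**2 = ((4 + sqrt(-2 + 8) + 2*8**2) - 122)**2 = ((4 + sqrt(6) + 2*64) - 122)**2 = ((4 + sqrt(6) + 128) - 122)**2 = ((132 + sqrt(6)) - 122)**2 = (10 + sqrt(6))**2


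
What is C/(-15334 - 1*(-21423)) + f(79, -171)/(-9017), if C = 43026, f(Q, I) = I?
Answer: 389006661/54904513 ≈ 7.0852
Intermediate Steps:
C/(-15334 - 1*(-21423)) + f(79, -171)/(-9017) = 43026/(-15334 - 1*(-21423)) - 171/(-9017) = 43026/(-15334 + 21423) - 171*(-1/9017) = 43026/6089 + 171/9017 = 389006661/54904513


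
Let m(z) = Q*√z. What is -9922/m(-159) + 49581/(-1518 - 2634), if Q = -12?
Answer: -16527/1384 - 4961*I*√159/954 ≈ -11.941 - 65.572*I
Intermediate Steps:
m(z) = -12*√z
-9922/m(-159) + 49581/(-1518 - 2634) = -9922*I*√159/1908 + 49581/(-1518 - 2634) = -9922*I*√159/1908 + 49581/(-4152) = -9922*I*√159/1908 + 49581*(-1/4152) = -4961*I*√159/954 - 16527/1384 = -16527/1384 - 4961*I*√159/954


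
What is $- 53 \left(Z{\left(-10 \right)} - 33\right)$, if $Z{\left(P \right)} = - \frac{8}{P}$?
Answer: $\frac{8533}{5} \approx 1706.6$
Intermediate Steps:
$- 53 \left(Z{\left(-10 \right)} - 33\right) = - 53 \left(- \frac{8}{-10} - 33\right) = - 53 \left(\left(-8\right) \left(- \frac{1}{10}\right) - 33\right) = - 53 \left(\frac{4}{5} - 33\right) = \left(-53\right) \left(- \frac{161}{5}\right) = \frac{8533}{5}$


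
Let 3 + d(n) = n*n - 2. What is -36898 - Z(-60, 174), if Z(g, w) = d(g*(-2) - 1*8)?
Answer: -49437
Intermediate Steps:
d(n) = -5 + n**2 (d(n) = -3 + (n*n - 2) = -3 + (n**2 - 2) = -3 + (-2 + n**2) = -5 + n**2)
Z(g, w) = -5 + (-8 - 2*g)**2 (Z(g, w) = -5 + (g*(-2) - 1*8)**2 = -5 + (-2*g - 8)**2 = -5 + (-8 - 2*g)**2)
-36898 - Z(-60, 174) = -36898 - (-5 + 4*(4 - 60)**2) = -36898 - (-5 + 4*(-56)**2) = -36898 - (-5 + 4*3136) = -36898 - (-5 + 12544) = -36898 - 1*12539 = -36898 - 12539 = -49437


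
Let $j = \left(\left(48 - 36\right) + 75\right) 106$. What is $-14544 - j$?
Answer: $-23766$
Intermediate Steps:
$j = 9222$ ($j = \left(12 + 75\right) 106 = 87 \cdot 106 = 9222$)
$-14544 - j = -14544 - 9222 = -23766$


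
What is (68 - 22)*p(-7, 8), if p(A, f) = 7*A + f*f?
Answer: 690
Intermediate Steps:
p(A, f) = f**2 + 7*A (p(A, f) = 7*A + f**2 = f**2 + 7*A)
(68 - 22)*p(-7, 8) = (68 - 22)*(8**2 + 7*(-7)) = 46*(64 - 49) = 46*15 = 690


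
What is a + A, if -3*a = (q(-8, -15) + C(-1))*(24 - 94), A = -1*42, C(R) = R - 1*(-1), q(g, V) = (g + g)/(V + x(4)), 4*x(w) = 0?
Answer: -154/9 ≈ -17.111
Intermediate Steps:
x(w) = 0 (x(w) = (¼)*0 = 0)
q(g, V) = 2*g/V (q(g, V) = (g + g)/(V + 0) = (2*g)/V = 2*g/V)
C(R) = 1 + R (C(R) = R + 1 = 1 + R)
A = -42
a = 224/9 (a = -(2*(-8)/(-15) + (1 - 1))*(24 - 94)/3 = -(2*(-8)*(-1/15) + 0)*(-70)/3 = -(16/15 + 0)*(-70)/3 = -16*(-70)/45 = -⅓*(-224/3) = 224/9 ≈ 24.889)
a + A = 224/9 - 42 = -154/9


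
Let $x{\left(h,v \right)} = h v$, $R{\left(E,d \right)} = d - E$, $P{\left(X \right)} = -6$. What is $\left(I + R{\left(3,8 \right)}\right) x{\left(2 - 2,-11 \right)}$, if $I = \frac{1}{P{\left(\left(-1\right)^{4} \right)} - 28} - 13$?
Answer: $0$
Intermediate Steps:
$I = - \frac{443}{34}$ ($I = \frac{1}{-6 - 28} - 13 = \frac{1}{-34} - 13 = - \frac{1}{34} - 13 = - \frac{443}{34} \approx -13.029$)
$\left(I + R{\left(3,8 \right)}\right) x{\left(2 - 2,-11 \right)} = \left(- \frac{443}{34} + \left(8 - 3\right)\right) \left(2 - 2\right) \left(-11\right) = \left(- \frac{443}{34} + 5\right) 0 \left(-11\right) = \left(- \frac{273}{34}\right) 0 = 0$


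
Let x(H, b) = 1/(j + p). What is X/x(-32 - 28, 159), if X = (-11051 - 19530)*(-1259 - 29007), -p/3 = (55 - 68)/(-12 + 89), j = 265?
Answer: 18922241578424/77 ≈ 2.4574e+11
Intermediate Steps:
p = 39/77 (p = -3*(55 - 68)/(-12 + 89) = -(-39)/77 = -3*(-13/77) = 39/77 ≈ 0.50649)
X = 925564546 (X = -30581*(-30266) = 925564546)
x(H, b) = 77/20444 (x(H, b) = 1/(265 + 39/77) = 1/(20444/77) = 77/20444)
X/x(-32 - 28, 159) = 925564546/(77/20444) = 925564546*(20444/77) = 18922241578424/77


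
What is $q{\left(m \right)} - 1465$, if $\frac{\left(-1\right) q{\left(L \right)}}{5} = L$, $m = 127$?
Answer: $-2100$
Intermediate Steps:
$q{\left(L \right)} = - 5 L$
$q{\left(m \right)} - 1465 = \left(-5\right) 127 - 1465 = -635 - 1465 = -2100$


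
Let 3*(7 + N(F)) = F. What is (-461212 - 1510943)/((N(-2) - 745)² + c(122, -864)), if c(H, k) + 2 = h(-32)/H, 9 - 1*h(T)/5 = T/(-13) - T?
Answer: -28150540470/8086279061 ≈ -3.4813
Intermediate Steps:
N(F) = -7 + F/3
h(T) = 45 + 70*T/13 (h(T) = 45 - 5*(T/(-13) - T) = 45 - 5*(T*(-1/13) - T) = 45 - 5*(-T/13 - T) = 45 - (-70)*T/13 = 45 + 70*T/13)
c(H, k) = -2 - 1655/(13*H) (c(H, k) = -2 + (45 + (70/13)*(-32))/H = -2 + (45 - 2240/13)/H = -2 - 1655/(13*H))
(-461212 - 1510943)/((N(-2) - 745)² + c(122, -864)) = (-461212 - 1510943)/(((-7 + (⅓)*(-2)) - 745)² + (-2 - 1655/13/122)) = -1972155/(((-7 - ⅔) - 745)² + (-2 - 1655/13*1/122)) = -1972155/((-23/3 - 745)² + (-2 - 1655/1586)) = -1972155/((-2258/3)² - 4827/1586) = -1972155/(5098564/9 - 4827/1586) = -1972155/8086279061/14274 = -1972155*14274/8086279061 = -28150540470/8086279061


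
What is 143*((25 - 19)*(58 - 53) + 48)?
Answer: 11154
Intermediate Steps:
143*((25 - 19)*(58 - 53) + 48) = 143*(6*5 + 48) = 143*(30 + 48) = 143*78 = 11154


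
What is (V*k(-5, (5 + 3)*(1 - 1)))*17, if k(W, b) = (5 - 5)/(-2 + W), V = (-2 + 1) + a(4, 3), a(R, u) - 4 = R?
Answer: 0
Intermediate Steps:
a(R, u) = 4 + R
V = 7 (V = (-2 + 1) + (4 + 4) = -1 + 8 = 7)
k(W, b) = 0 (k(W, b) = 0/(-2 + W) = 0)
(V*k(-5, (5 + 3)*(1 - 1)))*17 = (7*0)*17 = 0*17 = 0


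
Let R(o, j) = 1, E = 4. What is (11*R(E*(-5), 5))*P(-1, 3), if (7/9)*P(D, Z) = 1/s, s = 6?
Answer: 33/14 ≈ 2.3571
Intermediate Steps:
P(D, Z) = 3/14 (P(D, Z) = (9/7)/6 = (9/7)*(1/6) = 3/14)
(11*R(E*(-5), 5))*P(-1, 3) = (11*1)*(3/14) = 11*(3/14) = 33/14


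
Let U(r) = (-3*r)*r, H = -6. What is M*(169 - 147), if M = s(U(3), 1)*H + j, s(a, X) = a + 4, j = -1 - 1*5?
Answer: 2904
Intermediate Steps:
U(r) = -3*r²
j = -6 (j = -1 - 5 = -6)
s(a, X) = 4 + a
M = 132 (M = (4 - 3*3²)*(-6) - 6 = (4 - 3*9)*(-6) - 6 = (4 - 27)*(-6) - 6 = -23*(-6) - 6 = 138 - 6 = 132)
M*(169 - 147) = 132*(169 - 147) = 132*22 = 2904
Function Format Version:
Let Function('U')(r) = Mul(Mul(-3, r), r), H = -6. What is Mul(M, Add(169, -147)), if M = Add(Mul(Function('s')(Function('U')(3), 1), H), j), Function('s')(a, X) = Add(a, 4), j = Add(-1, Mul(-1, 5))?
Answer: 2904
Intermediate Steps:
Function('U')(r) = Mul(-3, Pow(r, 2))
j = -6 (j = Add(-1, -5) = -6)
Function('s')(a, X) = Add(4, a)
M = 132 (M = Add(Mul(Add(4, Mul(-3, Pow(3, 2))), -6), -6) = Add(Mul(Add(4, Mul(-3, 9)), -6), -6) = Add(Mul(Add(4, -27), -6), -6) = Add(Mul(-23, -6), -6) = Add(138, -6) = 132)
Mul(M, Add(169, -147)) = Mul(132, Add(169, -147)) = Mul(132, 22) = 2904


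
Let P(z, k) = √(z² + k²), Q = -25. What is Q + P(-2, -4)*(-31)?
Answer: -25 - 62*√5 ≈ -163.64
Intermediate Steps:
P(z, k) = √(k² + z²)
Q + P(-2, -4)*(-31) = -25 + √((-4)² + (-2)²)*(-31) = -25 + √(16 + 4)*(-31) = -25 + √20*(-31) = -25 + (2*√5)*(-31) = -25 - 62*√5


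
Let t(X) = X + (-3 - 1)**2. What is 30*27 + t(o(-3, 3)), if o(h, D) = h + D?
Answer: 826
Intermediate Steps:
o(h, D) = D + h
t(X) = 16 + X (t(X) = X + (-4)**2 = X + 16 = 16 + X)
30*27 + t(o(-3, 3)) = 30*27 + (16 + (3 - 3)) = 810 + (16 + 0) = 810 + 16 = 826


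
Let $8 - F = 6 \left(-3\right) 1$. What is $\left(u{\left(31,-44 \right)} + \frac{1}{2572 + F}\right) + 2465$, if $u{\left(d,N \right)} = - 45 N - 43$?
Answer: $\frac{11436397}{2598} \approx 4402.0$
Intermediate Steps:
$F = 26$ ($F = 8 - 6 \left(-3\right) 1 = 8 - \left(-18\right) 1 = 8 - -18 = 8 + 18 = 26$)
$u{\left(d,N \right)} = -43 - 45 N$
$\left(u{\left(31,-44 \right)} + \frac{1}{2572 + F}\right) + 2465 = \left(\left(-43 - -1980\right) + \frac{1}{2572 + 26}\right) + 2465 = \left(\left(-43 + 1980\right) + \frac{1}{2598}\right) + 2465 = \left(1937 + \frac{1}{2598}\right) + 2465 = \frac{5032327}{2598} + 2465 = \frac{11436397}{2598}$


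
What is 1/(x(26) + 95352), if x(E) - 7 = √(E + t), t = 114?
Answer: 95359/9093338741 - 2*√35/9093338741 ≈ 1.0485e-5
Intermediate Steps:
x(E) = 7 + √(114 + E) (x(E) = 7 + √(E + 114) = 7 + √(114 + E))
1/(x(26) + 95352) = 1/((7 + √(114 + 26)) + 95352) = 1/((7 + √140) + 95352) = 1/((7 + 2*√35) + 95352) = 1/(95359 + 2*√35)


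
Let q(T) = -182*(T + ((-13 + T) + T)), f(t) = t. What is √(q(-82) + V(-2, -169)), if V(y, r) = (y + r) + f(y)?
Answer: √46965 ≈ 216.71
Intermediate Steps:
V(y, r) = r + 2*y (V(y, r) = (y + r) + y = (r + y) + y = r + 2*y)
q(T) = 2366 - 546*T (q(T) = -182*(T + (-13 + 2*T)) = -182*(-13 + 3*T) = 2366 - 546*T)
√(q(-82) + V(-2, -169)) = √((2366 - 546*(-82)) + (-169 + 2*(-2))) = √((2366 + 44772) + (-169 - 4)) = √(47138 - 173) = √46965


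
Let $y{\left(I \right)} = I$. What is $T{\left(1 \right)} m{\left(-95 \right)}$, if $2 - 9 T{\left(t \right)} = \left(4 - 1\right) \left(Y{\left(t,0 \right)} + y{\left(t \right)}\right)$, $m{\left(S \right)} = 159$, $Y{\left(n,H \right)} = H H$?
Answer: $- \frac{53}{3} \approx -17.667$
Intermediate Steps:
$Y{\left(n,H \right)} = H^{2}$
$T{\left(t \right)} = \frac{2}{9} - \frac{t}{3}$ ($T{\left(t \right)} = \frac{2}{9} - \frac{\left(4 - 1\right) \left(0^{2} + t\right)}{9} = \frac{2}{9} - \frac{3 \left(0 + t\right)}{9} = \frac{2}{9} - \frac{3 t}{9} = \frac{2}{9} - \frac{t}{3}$)
$T{\left(1 \right)} m{\left(-95 \right)} = \left(\frac{2}{9} - \frac{1}{3}\right) 159 = \left(- \frac{1}{9}\right) 159 = - \frac{53}{3}$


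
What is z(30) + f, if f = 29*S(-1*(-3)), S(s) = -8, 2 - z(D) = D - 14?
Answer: -246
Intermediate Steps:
z(D) = 16 - D (z(D) = 2 - (D - 14) = 2 - (-14 + D) = 2 + (14 - D) = 16 - D)
f = -232 (f = 29*(-8) = -232)
z(30) + f = (16 - 1*30) - 232 = (16 - 30) - 232 = -14 - 232 = -246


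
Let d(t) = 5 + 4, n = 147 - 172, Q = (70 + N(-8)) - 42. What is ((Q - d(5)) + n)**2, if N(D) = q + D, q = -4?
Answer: 324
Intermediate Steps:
N(D) = -4 + D
Q = 16 (Q = (70 + (-4 - 8)) - 42 = (70 - 12) - 42 = 58 - 42 = 16)
n = -25
d(t) = 9
((Q - d(5)) + n)**2 = ((16 - 1*9) - 25)**2 = ((16 - 9) - 25)**2 = (7 - 25)**2 = (-18)**2 = 324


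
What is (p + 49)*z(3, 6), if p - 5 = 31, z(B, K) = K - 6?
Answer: 0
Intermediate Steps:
z(B, K) = -6 + K
p = 36 (p = 5 + 31 = 36)
(p + 49)*z(3, 6) = (36 + 49)*(-6 + 6) = 85*0 = 0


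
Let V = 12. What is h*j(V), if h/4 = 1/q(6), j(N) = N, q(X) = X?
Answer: 8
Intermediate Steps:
h = ⅔ (h = 4/6 = 4*(⅙) = ⅔ ≈ 0.66667)
h*j(V) = (⅔)*12 = 8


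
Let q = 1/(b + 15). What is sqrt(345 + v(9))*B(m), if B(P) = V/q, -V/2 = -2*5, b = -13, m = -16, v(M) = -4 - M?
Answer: 80*sqrt(83) ≈ 728.83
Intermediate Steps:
q = 1/2 (q = 1/(-13 + 15) = 1/2 ≈ 0.50000)
V = 20 (V = -(-4)*5 = -2*(-10) = 20)
B(P) = 40 (B(P) = 20/(1/2) = 20*2 = 40)
sqrt(345 + v(9))*B(m) = sqrt(345 + (-4 - 1*9))*40 = sqrt(345 + (-4 - 9))*40 = sqrt(345 - 13)*40 = sqrt(332)*40 = (2*sqrt(83))*40 = 80*sqrt(83)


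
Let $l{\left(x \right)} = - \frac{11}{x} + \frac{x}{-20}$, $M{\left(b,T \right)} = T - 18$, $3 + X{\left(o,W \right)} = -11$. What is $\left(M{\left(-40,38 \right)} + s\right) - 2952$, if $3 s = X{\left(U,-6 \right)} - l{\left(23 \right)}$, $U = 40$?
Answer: $- \frac{1350617}{460} \approx -2936.1$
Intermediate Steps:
$X{\left(o,W \right)} = -14$ ($X{\left(o,W \right)} = -3 - 11 = -14$)
$M{\left(b,T \right)} = -18 + T$ ($M{\left(b,T \right)} = T - 18 = -18 + T$)
$l{\left(x \right)} = - \frac{11}{x} - \frac{x}{20}$ ($l{\left(x \right)} = - \frac{11}{x} + x \left(- \frac{1}{20}\right) = - \frac{11}{x} - \frac{x}{20}$)
$s = - \frac{1897}{460}$ ($s = \frac{-14 - \left(- \frac{11}{23} - \frac{23}{20}\right)}{3} = \frac{-14 - - \frac{749}{460}}{3} = \frac{-14 + \frac{749}{460}}{3} = \frac{1}{3} \left(- \frac{5691}{460}\right) = - \frac{1897}{460} \approx -4.1239$)
$\left(M{\left(-40,38 \right)} + s\right) - 2952 = \left(\left(-18 + 38\right) - \frac{1897}{460}\right) - 2952 = \left(20 - \frac{1897}{460}\right) - 2952 = \frac{7303}{460} - 2952 = - \frac{1350617}{460}$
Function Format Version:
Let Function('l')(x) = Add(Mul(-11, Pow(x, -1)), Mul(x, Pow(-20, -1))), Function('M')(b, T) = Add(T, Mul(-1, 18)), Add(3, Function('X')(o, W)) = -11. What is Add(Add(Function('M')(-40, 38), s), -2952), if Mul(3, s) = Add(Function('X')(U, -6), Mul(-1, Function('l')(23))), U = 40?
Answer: Rational(-1350617, 460) ≈ -2936.1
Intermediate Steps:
Function('X')(o, W) = -14 (Function('X')(o, W) = Add(-3, -11) = -14)
Function('M')(b, T) = Add(-18, T) (Function('M')(b, T) = Add(T, -18) = Add(-18, T))
Function('l')(x) = Add(Mul(-11, Pow(x, -1)), Mul(Rational(-1, 20), x)) (Function('l')(x) = Add(Mul(-11, Pow(x, -1)), Mul(x, Rational(-1, 20))) = Add(Mul(-11, Pow(x, -1)), Mul(Rational(-1, 20), x)))
s = Rational(-1897, 460) (s = Mul(Rational(1, 3), Add(-14, Mul(-1, Add(Mul(-11, Pow(23, -1)), Mul(Rational(-1, 20), 23))))) = Mul(Rational(1, 3), Add(-14, Mul(-1, Add(Mul(-11, Rational(1, 23)), Rational(-23, 20))))) = Mul(Rational(1, 3), Add(-14, Mul(-1, Add(Rational(-11, 23), Rational(-23, 20))))) = Mul(Rational(1, 3), Add(-14, Mul(-1, Rational(-749, 460)))) = Mul(Rational(1, 3), Add(-14, Rational(749, 460))) = Mul(Rational(1, 3), Rational(-5691, 460)) = Rational(-1897, 460) ≈ -4.1239)
Add(Add(Function('M')(-40, 38), s), -2952) = Add(Add(Add(-18, 38), Rational(-1897, 460)), -2952) = Add(Add(20, Rational(-1897, 460)), -2952) = Add(Rational(7303, 460), -2952) = Rational(-1350617, 460)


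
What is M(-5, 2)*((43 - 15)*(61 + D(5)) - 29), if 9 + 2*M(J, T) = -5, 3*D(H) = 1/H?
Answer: -176491/15 ≈ -11766.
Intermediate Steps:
D(H) = 1/(3*H)
M(J, T) = -7 (M(J, T) = -9/2 + (½)*(-5) = -9/2 - 5/2 = -7)
M(-5, 2)*((43 - 15)*(61 + D(5)) - 29) = -7*((43 - 15)*(61 + (⅓)/5) - 29) = -7*(28*(61 + (⅓)*(⅕)) - 29) = -7*(28*(61 + 1/15) - 29) = -7*(28*(916/15) - 29) = -7*(25648/15 - 29) = -7*25213/15 = -176491/15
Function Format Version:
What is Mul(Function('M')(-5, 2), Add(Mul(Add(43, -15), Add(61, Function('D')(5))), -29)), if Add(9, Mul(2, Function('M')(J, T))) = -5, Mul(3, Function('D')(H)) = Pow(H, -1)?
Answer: Rational(-176491, 15) ≈ -11766.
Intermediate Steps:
Function('D')(H) = Mul(Rational(1, 3), Pow(H, -1))
Function('M')(J, T) = -7 (Function('M')(J, T) = Add(Rational(-9, 2), Mul(Rational(1, 2), -5)) = Add(Rational(-9, 2), Rational(-5, 2)) = -7)
Mul(Function('M')(-5, 2), Add(Mul(Add(43, -15), Add(61, Function('D')(5))), -29)) = Mul(-7, Add(Mul(Add(43, -15), Add(61, Mul(Rational(1, 3), Pow(5, -1)))), -29)) = Mul(-7, Add(Mul(28, Add(61, Mul(Rational(1, 3), Rational(1, 5)))), -29)) = Mul(-7, Add(Mul(28, Add(61, Rational(1, 15))), -29)) = Mul(-7, Add(Mul(28, Rational(916, 15)), -29)) = Mul(-7, Add(Rational(25648, 15), -29)) = Mul(-7, Rational(25213, 15)) = Rational(-176491, 15)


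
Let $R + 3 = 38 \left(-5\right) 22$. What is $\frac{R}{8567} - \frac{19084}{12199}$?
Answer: $- \frac{214521045}{104508833} \approx -2.0527$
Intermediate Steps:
$R = -4183$ ($R = -3 + 38 \left(-5\right) 22 = -3 - 4180 = -4183$)
$\frac{R}{8567} - \frac{19084}{12199} = - \frac{4183}{8567} - \frac{19084}{12199} = - \frac{214521045}{104508833}$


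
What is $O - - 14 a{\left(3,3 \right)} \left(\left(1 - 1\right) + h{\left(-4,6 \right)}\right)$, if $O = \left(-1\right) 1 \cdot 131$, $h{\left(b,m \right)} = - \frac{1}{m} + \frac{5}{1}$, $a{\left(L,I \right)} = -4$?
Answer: $- \frac{1205}{3} \approx -401.67$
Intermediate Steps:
$h{\left(b,m \right)} = 5 - \frac{1}{m}$ ($h{\left(b,m \right)} = - \frac{1}{m} + 5 \cdot 1 = - \frac{1}{m} + 5 = 5 - \frac{1}{m}$)
$O = -131$ ($O = \left(-1\right) 131 = -131$)
$O - - 14 a{\left(3,3 \right)} \left(\left(1 - 1\right) + h{\left(-4,6 \right)}\right) = -131 - \left(-14\right) \left(-4\right) \left(\left(1 - 1\right) + \left(5 - \frac{1}{6}\right)\right) = -131 - 56 \left(0 + \left(5 - \frac{1}{6}\right)\right) = -131 - 56 \left(0 + \frac{29}{6}\right) = -131 - 56 \cdot \frac{29}{6} = -131 - \frac{812}{3} = - \frac{1205}{3}$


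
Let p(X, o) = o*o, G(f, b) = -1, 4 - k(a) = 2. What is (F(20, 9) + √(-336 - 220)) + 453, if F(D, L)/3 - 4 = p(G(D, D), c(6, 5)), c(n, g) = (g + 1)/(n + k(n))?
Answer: 7467/16 + 2*I*√139 ≈ 466.69 + 23.58*I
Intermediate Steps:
k(a) = 2 (k(a) = 4 - 1*2 = 4 - 2 = 2)
c(n, g) = (1 + g)/(2 + n) (c(n, g) = (g + 1)/(n + 2) = (1 + g)/(2 + n))
p(X, o) = o²
F(D, L) = 219/16 (F(D, L) = 12 + 3*((1 + 5)/(2 + 6))² = 12 + 3*(6/8)² = 12 + 3*((⅛)*6)² = 12 + 3*(¾)² = 12 + 3*(9/16) = 12 + 27/16 = 219/16)
(F(20, 9) + √(-336 - 220)) + 453 = (219/16 + √(-336 - 220)) + 453 = (219/16 + √(-556)) + 453 = (219/16 + 2*I*√139) + 453 = 7467/16 + 2*I*√139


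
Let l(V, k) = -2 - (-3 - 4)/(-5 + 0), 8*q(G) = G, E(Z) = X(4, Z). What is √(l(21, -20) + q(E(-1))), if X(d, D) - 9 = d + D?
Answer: I*√190/10 ≈ 1.3784*I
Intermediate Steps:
X(d, D) = 9 + D + d (X(d, D) = 9 + (d + D) = 9 + (D + d) = 9 + D + d)
E(Z) = 13 + Z (E(Z) = 9 + Z + 4 = 13 + Z)
q(G) = G/8
l(V, k) = -17/5 (l(V, k) = -2 - (-7)/(-5) = -2 - (-7)*(-1)/5 = -2 - 1*7/5 = -2 - 7/5 = -17/5)
√(l(21, -20) + q(E(-1))) = √(-17/5 + (13 - 1)/8) = √(-17/5 + (⅛)*12) = √(-17/5 + 3/2) = √(-19/10) = I*√190/10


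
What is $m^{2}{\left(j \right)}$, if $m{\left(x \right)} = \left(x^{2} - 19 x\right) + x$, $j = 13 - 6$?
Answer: $5929$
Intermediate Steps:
$j = 7$
$m{\left(x \right)} = x^{2} - 18 x$
$m^{2}{\left(j \right)} = \left(7 \left(-18 + 7\right)\right)^{2} = \left(7 \left(-11\right)\right)^{2} = \left(-77\right)^{2} = 5929$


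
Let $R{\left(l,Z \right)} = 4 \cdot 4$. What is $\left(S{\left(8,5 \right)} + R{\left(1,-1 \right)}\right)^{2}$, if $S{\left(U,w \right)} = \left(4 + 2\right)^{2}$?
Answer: $2704$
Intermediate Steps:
$R{\left(l,Z \right)} = 16$
$S{\left(U,w \right)} = 36$ ($S{\left(U,w \right)} = 6^{2} = 36$)
$\left(S{\left(8,5 \right)} + R{\left(1,-1 \right)}\right)^{2} = \left(36 + 16\right)^{2} = 52^{2} = 2704$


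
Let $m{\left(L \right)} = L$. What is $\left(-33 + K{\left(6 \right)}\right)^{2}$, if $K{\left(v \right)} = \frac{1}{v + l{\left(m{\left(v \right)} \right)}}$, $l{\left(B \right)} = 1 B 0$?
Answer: $\frac{38809}{36} \approx 1078.0$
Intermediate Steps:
$l{\left(B \right)} = 0$ ($l{\left(B \right)} = 1 \cdot 0 = 0$)
$K{\left(v \right)} = \frac{1}{v}$ ($K{\left(v \right)} = \frac{1}{v + 0} = \frac{1}{v}$)
$\left(-33 + K{\left(6 \right)}\right)^{2} = \left(-33 + \frac{1}{6}\right)^{2} = \left(- \frac{197}{6}\right)^{2} = \frac{38809}{36}$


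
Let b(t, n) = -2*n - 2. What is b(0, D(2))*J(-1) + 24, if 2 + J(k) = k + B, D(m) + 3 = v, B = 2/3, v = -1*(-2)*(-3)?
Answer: -40/3 ≈ -13.333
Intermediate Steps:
v = -6 (v = 2*(-3) = -6)
B = 2/3 (B = 2*(1/3) = 2/3 ≈ 0.66667)
D(m) = -9 (D(m) = -3 - 6 = -9)
b(t, n) = -2 - 2*n
J(k) = -4/3 + k (J(k) = -2 + (k + 2/3) = -2 + (2/3 + k) = -4/3 + k)
b(0, D(2))*J(-1) + 24 = (-2 - 2*(-9))*(-4/3 - 1) + 24 = (-2 + 18)*(-7/3) + 24 = 16*(-7/3) + 24 = -112/3 + 24 = -40/3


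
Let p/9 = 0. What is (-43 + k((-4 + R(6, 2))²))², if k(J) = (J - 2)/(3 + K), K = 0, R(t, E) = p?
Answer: 13225/9 ≈ 1469.4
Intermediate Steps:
p = 0 (p = 9*0 = 0)
R(t, E) = 0
k(J) = -⅔ + J/3 (k(J) = (J - 2)/(3 + 0) = (-2 + J)/3 = (-2 + J)*(⅓) = -⅔ + J/3)
(-43 + k((-4 + R(6, 2))²))² = (-43 + (-⅔ + (-4 + 0)²/3))² = (-43 + (-⅔ + (⅓)*(-4)²))² = (-43 + (-⅔ + (⅓)*16))² = (-43 + (-⅔ + 16/3))² = (-43 + 14/3)² = (-115/3)² = 13225/9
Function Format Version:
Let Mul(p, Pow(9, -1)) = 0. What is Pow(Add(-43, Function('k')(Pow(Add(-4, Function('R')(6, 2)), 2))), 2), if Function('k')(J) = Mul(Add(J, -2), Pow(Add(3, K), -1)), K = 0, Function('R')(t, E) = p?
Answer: Rational(13225, 9) ≈ 1469.4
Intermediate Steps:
p = 0 (p = Mul(9, 0) = 0)
Function('R')(t, E) = 0
Function('k')(J) = Add(Rational(-2, 3), Mul(Rational(1, 3), J)) (Function('k')(J) = Mul(Add(J, -2), Pow(Add(3, 0), -1)) = Mul(Add(-2, J), Pow(3, -1)) = Mul(Add(-2, J), Rational(1, 3)) = Add(Rational(-2, 3), Mul(Rational(1, 3), J)))
Pow(Add(-43, Function('k')(Pow(Add(-4, Function('R')(6, 2)), 2))), 2) = Pow(Add(-43, Add(Rational(-2, 3), Mul(Rational(1, 3), Pow(Add(-4, 0), 2)))), 2) = Pow(Add(-43, Add(Rational(-2, 3), Mul(Rational(1, 3), Pow(-4, 2)))), 2) = Pow(Add(-43, Add(Rational(-2, 3), Mul(Rational(1, 3), 16))), 2) = Pow(Add(-43, Add(Rational(-2, 3), Rational(16, 3))), 2) = Pow(Add(-43, Rational(14, 3)), 2) = Pow(Rational(-115, 3), 2) = Rational(13225, 9)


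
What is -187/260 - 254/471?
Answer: -154117/122460 ≈ -1.2585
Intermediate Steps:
-187/260 - 254/471 = -154117/122460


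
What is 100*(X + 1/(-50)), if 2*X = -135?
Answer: -6752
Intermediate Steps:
X = -135/2 (X = (½)*(-135) = -135/2 ≈ -67.500)
100*(X + 1/(-50)) = 100*(-135/2 + 1/(-50)) = 100*(-135/2 - 1/50) = 100*(-1688/25) = -6752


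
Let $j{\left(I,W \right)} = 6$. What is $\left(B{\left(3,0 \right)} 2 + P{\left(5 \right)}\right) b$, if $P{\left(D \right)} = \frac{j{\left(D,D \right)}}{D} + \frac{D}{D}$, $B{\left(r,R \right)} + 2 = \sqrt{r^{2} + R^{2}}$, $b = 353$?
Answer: $\frac{7413}{5} \approx 1482.6$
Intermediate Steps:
$B{\left(r,R \right)} = -2 + \sqrt{R^{2} + r^{2}}$ ($B{\left(r,R \right)} = -2 + \sqrt{r^{2} + R^{2}} = -2 + \sqrt{R^{2} + r^{2}}$)
$P{\left(D \right)} = 1 + \frac{6}{D}$ ($P{\left(D \right)} = \frac{6}{D} + \frac{D}{D} = \frac{6}{D} + 1 = 1 + \frac{6}{D}$)
$\left(B{\left(3,0 \right)} 2 + P{\left(5 \right)}\right) b = \left(\left(-2 + \sqrt{0^{2} + 3^{2}}\right) 2 + \frac{6 + 5}{5}\right) 353 = \left(\left(-2 + \sqrt{0 + 9}\right) 2 + \frac{1}{5} \cdot 11\right) 353 = \left(\left(-2 + \sqrt{9}\right) 2 + \frac{11}{5}\right) 353 = \left(\left(-2 + 3\right) 2 + \frac{11}{5}\right) 353 = \left(1 \cdot 2 + \frac{11}{5}\right) 353 = \left(2 + \frac{11}{5}\right) 353 = \frac{21}{5} \cdot 353 = \frac{7413}{5}$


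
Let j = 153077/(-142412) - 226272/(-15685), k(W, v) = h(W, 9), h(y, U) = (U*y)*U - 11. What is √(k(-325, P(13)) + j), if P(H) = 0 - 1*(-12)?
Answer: 3*I*√3648289616807759812895/1116866110 ≈ 162.24*I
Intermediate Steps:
h(y, U) = -11 + y*U² (h(y, U) = y*U² - 11 = -11 + y*U²)
P(H) = 12 (P(H) = 0 + 12 = 12)
k(W, v) = -11 + 81*W (k(W, v) = -11 + W*9² = -11 + W*81 = -11 + 81*W)
j = 29822835319/2233732220 (j = 153077*(-1/142412) - 226272*(-1/15685) = -153077/142412 + 226272/15685 = 29822835319/2233732220 ≈ 13.351)
√(k(-325, P(13)) + j) = √((-11 + 81*(-325)) + 29822835319/2233732220) = √((-11 - 26325) + 29822835319/2233732220) = √(-26336 + 29822835319/2233732220) = √(-58797748910601/2233732220) = 3*I*√3648289616807759812895/1116866110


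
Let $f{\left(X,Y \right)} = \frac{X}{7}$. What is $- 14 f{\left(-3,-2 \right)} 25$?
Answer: $150$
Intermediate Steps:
$f{\left(X,Y \right)} = \frac{X}{7}$ ($f{\left(X,Y \right)} = X \frac{1}{7} = \frac{X}{7}$)
$- 14 f{\left(-3,-2 \right)} 25 = - 14 \cdot \frac{1}{7} \left(-3\right) 25 = \left(-14\right) \left(- \frac{3}{7}\right) 25 = 6 \cdot 25 = 150$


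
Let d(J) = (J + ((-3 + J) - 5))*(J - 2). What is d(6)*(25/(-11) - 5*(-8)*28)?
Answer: 196720/11 ≈ 17884.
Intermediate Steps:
d(J) = (-8 + 2*J)*(-2 + J) (d(J) = (J + (-8 + J))*(-2 + J) = (-8 + 2*J)*(-2 + J))
d(6)*(25/(-11) - 5*(-8)*28) = (16 - 12*6 + 2*6²)*(25/(-11) - 5*(-8)*28) = (16 - 72 + 2*36)*(25*(-1/11) + 40*28) = (16 - 72 + 72)*(-25/11 + 1120) = 16*(12295/11) = 196720/11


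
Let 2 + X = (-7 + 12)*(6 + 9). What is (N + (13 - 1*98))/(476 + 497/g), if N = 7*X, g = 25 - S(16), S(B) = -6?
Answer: 13206/15253 ≈ 0.86580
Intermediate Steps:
g = 31 (g = 25 - 1*(-6) = 25 + 6 = 31)
X = 73 (X = -2 + (-7 + 12)*(6 + 9) = -2 + 5*15 = -2 + 75 = 73)
N = 511 (N = 7*73 = 511)
(N + (13 - 1*98))/(476 + 497/g) = (511 + (13 - 1*98))/(476 + 497/31) = (511 + (13 - 98))/(476 + 497*(1/31)) = (511 - 85)/(476 + 497/31) = 426/(15253/31) = 426*(31/15253) = 13206/15253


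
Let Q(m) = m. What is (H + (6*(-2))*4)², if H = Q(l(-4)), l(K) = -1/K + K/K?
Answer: 34969/16 ≈ 2185.6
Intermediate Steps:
l(K) = 1 - 1/K (l(K) = -1/K + 1 = 1 - 1/K)
H = 5/4 (H = (-1 - 4)/(-4) = -¼*(-5) = 5/4 ≈ 1.2500)
(H + (6*(-2))*4)² = (5/4 + (6*(-2))*4)² = (5/4 - 12*4)² = (5/4 - 48)² = (-187/4)² = 34969/16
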